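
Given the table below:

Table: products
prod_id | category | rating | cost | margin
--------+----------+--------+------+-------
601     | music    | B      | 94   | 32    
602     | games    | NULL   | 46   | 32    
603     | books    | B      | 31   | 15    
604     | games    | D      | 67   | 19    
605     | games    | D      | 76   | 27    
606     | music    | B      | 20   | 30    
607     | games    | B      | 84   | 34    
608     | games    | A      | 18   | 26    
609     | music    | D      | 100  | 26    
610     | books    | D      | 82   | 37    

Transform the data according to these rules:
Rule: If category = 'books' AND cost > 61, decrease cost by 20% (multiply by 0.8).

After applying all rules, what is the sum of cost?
601.6

Step 1: Find records where category = 'books' AND cost > 61
Step 2: 1 records match, summing to 82
Step 3: After multiplier: 82 × 0.8 = 65.6
Step 4: Unaffected records sum: 536
Step 5: Final sum = 65.6 + 536 = 601.6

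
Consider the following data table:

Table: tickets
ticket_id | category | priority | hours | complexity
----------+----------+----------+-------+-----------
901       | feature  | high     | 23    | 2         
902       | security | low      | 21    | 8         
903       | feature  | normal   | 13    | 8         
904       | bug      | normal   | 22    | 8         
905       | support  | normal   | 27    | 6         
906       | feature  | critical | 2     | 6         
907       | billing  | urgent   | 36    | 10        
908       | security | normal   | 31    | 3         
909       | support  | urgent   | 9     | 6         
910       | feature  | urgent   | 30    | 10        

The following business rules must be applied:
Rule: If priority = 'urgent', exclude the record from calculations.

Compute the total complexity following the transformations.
41

Step 1: Identify records where priority = 'urgent'
Step 2: The excluded records sum to 26
Step 3: Original total complexity = 67
Step 4: Remaining total = 67 - 26 = 41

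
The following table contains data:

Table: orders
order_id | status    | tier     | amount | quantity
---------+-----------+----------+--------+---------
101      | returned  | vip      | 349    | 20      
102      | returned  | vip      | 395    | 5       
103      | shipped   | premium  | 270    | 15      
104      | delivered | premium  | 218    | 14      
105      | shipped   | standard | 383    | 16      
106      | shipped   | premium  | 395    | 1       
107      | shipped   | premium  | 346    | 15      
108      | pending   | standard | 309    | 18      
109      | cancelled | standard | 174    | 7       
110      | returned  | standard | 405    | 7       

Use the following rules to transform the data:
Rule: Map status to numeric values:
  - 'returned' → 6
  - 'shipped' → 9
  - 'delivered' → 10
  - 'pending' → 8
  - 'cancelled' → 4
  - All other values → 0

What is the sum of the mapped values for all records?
76

Step 1: Apply mapping to each record
Step 2: Count by status:
  'returned': 3 records × 6 = 18
  'shipped': 4 records × 9 = 36
  'delivered': 1 records × 10 = 10
  'pending': 1 records × 8 = 8
  'cancelled': 1 records × 4 = 4
Step 3: Sum all mapped values = 76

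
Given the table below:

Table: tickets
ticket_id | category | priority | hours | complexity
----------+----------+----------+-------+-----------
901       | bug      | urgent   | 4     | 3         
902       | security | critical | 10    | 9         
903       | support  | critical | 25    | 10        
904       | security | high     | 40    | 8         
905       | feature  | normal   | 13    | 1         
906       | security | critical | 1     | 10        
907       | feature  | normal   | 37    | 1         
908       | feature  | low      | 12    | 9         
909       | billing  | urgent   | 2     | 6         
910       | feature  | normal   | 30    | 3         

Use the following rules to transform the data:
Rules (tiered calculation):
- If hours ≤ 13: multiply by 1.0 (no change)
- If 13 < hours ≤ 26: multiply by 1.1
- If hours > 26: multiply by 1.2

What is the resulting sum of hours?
197.9

Step 1: Tier 1 (hours ≤ 13): 6 records, sum = 42 × 1.0 = 42.0
Step 2: Tier 2 (13 < hours ≤ 26): 1 records, sum = 25 × 1.1 = 27.5
Step 3: Tier 3 (hours > 26): 3 records, sum = 107 × 1.2 = 128.4
Step 4: Final sum = 42.0 + 27.5 + 128.4 = 197.9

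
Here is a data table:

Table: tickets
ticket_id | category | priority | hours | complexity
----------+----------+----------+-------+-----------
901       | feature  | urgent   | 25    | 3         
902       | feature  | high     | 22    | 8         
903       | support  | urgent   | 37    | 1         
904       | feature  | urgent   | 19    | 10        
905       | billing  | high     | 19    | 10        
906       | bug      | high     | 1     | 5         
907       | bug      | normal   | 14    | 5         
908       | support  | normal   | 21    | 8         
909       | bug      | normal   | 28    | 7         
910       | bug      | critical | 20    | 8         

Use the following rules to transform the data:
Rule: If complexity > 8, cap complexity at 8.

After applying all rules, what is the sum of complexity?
61

Step 1: 2 records have complexity > 8
Step 2: These records originally summed to 20
Step 3: After capping: 2 × 8 = 16
Step 4: Unaffected records sum: 45
Step 5: Final sum = 16 + 45 = 61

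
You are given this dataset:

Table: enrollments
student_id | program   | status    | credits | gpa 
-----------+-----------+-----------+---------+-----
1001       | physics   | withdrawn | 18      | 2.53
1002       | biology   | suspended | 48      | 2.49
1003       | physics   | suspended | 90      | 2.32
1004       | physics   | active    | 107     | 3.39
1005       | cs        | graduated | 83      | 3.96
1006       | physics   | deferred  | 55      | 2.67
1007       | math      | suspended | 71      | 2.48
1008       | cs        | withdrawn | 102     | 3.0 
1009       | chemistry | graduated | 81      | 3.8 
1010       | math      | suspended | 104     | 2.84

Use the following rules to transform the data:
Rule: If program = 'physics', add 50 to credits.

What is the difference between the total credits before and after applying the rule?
200

Step 1: Original sum of credits = 759
Step 2: 4 records have program = 'physics'
Step 3: Each affected record changes by 50
Step 4: Total change = 4 × 50 = 200
Step 5: New sum = 759 + 200 = 959
Step 6: Difference = |959 - 759| = 200
        (Sum increased by 200)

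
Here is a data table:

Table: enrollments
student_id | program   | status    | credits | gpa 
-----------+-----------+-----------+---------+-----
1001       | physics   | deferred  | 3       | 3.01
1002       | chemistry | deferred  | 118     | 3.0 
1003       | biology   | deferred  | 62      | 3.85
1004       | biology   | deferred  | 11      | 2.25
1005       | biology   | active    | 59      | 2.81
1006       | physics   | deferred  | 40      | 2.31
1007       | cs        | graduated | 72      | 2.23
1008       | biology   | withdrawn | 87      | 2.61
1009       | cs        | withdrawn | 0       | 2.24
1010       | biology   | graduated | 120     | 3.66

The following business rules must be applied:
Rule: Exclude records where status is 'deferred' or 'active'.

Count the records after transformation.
4

Step 1: Count records to exclude
  - 5 (deferred) + 1 (active) = 6 records
Step 2: Total records: 10
Step 3: Remaining = 10 - 6 = 4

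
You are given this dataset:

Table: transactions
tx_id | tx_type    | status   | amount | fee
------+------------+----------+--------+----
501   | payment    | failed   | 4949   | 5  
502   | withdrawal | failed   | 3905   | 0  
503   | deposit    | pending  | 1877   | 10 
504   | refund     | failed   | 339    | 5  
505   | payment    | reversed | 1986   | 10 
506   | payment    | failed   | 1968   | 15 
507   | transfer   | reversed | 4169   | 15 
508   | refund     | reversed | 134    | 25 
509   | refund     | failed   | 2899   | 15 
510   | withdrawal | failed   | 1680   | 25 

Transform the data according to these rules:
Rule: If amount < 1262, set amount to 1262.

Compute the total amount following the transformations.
25957

Step 1: 2 records have amount < 1262
Step 2: These records originally summed to 473
Step 3: After setting to minimum: 2 × 1262 = 2524
Step 4: Unaffected records sum: 23433
Step 5: Final sum = 2524 + 23433 = 25957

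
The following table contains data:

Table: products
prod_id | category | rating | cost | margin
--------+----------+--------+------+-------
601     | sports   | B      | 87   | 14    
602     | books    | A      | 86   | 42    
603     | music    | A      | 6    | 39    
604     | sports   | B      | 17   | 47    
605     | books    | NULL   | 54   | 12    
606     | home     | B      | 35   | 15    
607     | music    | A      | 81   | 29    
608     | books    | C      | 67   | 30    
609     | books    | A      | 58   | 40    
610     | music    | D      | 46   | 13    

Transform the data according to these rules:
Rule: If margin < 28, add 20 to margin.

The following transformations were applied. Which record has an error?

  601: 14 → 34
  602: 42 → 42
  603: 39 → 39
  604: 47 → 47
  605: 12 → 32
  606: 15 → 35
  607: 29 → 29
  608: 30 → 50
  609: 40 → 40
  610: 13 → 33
Record 608 has an error. The correct transformed value should be 30, not 50.

Step 1: Check each record against the rule
Step 2: Record 608 has margin = 30
Step 3: Since 30 >= 28, the bonus should not have been applied
Step 4: Correct value = 30, but claimed value = 50
Conclusion: Record 608 has the error.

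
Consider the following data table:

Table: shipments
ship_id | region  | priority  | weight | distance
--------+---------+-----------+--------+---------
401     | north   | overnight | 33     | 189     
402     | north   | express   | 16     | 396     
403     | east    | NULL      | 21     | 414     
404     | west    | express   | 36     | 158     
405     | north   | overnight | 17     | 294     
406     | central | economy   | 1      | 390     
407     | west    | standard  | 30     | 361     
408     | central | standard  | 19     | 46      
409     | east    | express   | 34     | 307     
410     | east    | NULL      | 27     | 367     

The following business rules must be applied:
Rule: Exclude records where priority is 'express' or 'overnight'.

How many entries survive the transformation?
5

Step 1: Count records to exclude
  - 3 (express) + 2 (overnight) = 5 records
Step 2: Total records: 10
Step 3: Remaining = 10 - 5 = 5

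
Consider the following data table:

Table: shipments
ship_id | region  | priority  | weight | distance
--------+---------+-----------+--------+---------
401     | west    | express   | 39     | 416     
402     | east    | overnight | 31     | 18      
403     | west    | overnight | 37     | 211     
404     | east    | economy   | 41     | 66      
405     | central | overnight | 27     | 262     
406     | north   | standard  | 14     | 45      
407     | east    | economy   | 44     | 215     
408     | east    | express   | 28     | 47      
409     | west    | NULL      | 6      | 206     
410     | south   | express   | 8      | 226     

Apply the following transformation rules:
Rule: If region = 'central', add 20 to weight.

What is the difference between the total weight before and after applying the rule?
20

Step 1: Original sum of weight = 275
Step 2: 1 records have region = 'central'
Step 3: Each affected record changes by 20
Step 4: Total change = 1 × 20 = 20
Step 5: New sum = 275 + 20 = 295
Step 6: Difference = |295 - 275| = 20
        (Sum increased by 20)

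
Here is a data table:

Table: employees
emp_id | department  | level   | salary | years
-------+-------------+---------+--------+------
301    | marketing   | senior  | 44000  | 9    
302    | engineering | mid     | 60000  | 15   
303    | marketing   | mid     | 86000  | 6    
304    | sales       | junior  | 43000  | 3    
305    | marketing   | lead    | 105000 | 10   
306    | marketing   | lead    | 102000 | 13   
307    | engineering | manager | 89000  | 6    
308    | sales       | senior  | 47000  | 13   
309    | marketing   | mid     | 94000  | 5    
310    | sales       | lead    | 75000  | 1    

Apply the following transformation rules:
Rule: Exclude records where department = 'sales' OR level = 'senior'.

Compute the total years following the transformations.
55

Step 1: Find records where department = 'sales' OR level = 'senior'
Step 2: 4 records match, summing to 26
Step 3: Original sum: 81
Step 4: Remaining sum = 81 - 26 = 55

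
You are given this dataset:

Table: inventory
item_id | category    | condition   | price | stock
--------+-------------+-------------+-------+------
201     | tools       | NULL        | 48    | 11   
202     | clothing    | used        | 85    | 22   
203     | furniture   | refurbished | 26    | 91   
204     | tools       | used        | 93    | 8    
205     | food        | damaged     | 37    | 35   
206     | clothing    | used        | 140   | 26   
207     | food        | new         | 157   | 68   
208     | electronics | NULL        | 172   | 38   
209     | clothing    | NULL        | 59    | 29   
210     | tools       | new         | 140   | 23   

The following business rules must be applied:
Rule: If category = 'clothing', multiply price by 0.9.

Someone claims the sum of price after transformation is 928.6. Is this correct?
Yes, the result is correct.

Step 1: Calculate the correct sum after transformation
Step 2: Apply multiplier 0.9 to records where category = 'clothing'
Step 3: Correct result = 928.6
Step 4: Claimed result = 928.6
Step 5: 928.6 = 928.6 ✓
Conclusion: The claimed result is correct.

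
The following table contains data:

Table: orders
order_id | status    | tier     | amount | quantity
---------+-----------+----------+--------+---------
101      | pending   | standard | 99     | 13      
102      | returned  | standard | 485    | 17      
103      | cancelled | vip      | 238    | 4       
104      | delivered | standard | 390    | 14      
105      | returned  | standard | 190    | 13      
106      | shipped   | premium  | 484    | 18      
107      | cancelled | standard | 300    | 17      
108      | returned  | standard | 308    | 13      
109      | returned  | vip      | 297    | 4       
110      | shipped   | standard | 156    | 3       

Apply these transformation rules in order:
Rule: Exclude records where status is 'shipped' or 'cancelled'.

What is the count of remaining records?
6

Step 1: Count records to exclude
  - 2 (shipped) + 2 (cancelled) = 4 records
Step 2: Total records: 10
Step 3: Remaining = 10 - 4 = 6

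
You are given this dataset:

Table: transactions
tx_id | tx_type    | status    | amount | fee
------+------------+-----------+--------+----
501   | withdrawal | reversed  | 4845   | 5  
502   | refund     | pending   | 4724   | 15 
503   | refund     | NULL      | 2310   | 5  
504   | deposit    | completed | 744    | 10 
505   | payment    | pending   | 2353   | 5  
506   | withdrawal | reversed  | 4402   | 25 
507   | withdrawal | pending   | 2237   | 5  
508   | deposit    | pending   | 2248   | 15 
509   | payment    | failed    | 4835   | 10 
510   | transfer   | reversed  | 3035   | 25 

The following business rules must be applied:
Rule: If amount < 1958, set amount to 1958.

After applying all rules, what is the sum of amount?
32947

Step 1: 1 records have amount < 1958
Step 2: These records originally summed to 744
Step 3: After setting to minimum: 1 × 1958 = 1958
Step 4: Unaffected records sum: 30989
Step 5: Final sum = 1958 + 30989 = 32947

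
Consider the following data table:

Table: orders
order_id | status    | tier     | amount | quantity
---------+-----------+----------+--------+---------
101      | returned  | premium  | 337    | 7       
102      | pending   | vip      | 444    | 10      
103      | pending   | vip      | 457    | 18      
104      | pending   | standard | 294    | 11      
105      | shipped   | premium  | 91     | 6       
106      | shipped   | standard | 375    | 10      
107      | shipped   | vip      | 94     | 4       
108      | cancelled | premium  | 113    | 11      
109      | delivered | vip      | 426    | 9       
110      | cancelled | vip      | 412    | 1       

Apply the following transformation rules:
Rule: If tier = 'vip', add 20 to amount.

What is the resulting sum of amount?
3143

Step 1: Count records where tier = 'vip': 5
Step 2: Total bonus added: 5 × 20 = 100
Step 3: Original sum of amount: 3043
Step 4: Final sum = 3043 + 100 = 3143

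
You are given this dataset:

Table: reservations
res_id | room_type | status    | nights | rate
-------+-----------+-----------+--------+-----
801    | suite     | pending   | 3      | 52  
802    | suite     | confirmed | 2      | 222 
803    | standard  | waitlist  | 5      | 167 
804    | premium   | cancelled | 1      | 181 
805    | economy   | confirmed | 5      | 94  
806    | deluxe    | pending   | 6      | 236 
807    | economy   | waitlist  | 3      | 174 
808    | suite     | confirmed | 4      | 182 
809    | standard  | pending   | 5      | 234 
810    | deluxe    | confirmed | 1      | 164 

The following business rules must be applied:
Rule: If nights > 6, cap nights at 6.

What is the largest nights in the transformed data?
6

Step 1: Original maximum nights = 6
Step 2: Check cap of 6 against maximum
Step 3: No records exceed the cap (max 6 <= cap 6), so no capping applies
Step 4: Maximum after transformation = 6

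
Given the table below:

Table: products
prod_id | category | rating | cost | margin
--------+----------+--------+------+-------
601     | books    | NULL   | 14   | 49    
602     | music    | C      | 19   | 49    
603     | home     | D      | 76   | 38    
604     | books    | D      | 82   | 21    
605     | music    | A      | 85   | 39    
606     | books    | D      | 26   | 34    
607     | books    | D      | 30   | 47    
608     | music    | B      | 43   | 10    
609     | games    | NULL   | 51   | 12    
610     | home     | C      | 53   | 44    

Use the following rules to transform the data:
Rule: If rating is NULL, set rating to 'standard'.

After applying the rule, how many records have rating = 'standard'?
2

Step 1: Count records where rating IS NULL
Step 2: Found 2 records with NULL rating
Step 3: These records will have rating set to 'standard'
Step 4: Records already having rating = 'standard': 0
Step 5: Answer: 2 + 0 = 2 records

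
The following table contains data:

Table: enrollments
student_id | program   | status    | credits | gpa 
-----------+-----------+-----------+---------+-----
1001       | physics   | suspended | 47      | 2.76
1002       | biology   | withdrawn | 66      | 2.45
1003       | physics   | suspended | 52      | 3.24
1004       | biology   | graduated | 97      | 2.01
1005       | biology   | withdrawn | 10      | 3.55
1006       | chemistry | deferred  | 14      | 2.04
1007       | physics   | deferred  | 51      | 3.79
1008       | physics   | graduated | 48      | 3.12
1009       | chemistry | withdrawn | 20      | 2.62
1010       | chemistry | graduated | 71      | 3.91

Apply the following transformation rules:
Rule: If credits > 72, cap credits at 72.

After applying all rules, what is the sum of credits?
451

Step 1: 1 records have credits > 72
Step 2: These records originally summed to 97
Step 3: After capping: 1 × 72 = 72
Step 4: Unaffected records sum: 379
Step 5: Final sum = 72 + 379 = 451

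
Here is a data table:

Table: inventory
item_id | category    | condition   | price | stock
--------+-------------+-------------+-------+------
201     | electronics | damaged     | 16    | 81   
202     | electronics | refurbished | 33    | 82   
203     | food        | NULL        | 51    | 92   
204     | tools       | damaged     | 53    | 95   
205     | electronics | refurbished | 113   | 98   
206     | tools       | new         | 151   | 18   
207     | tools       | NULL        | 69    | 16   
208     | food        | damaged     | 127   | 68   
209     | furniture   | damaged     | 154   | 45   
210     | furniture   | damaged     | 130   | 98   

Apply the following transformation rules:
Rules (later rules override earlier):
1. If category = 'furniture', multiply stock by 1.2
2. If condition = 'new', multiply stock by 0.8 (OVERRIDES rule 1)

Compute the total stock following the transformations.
718.0

Step 1: Rule 2 takes priority for records with condition = 'new'
  - 1 records: 18 × 0.8 = 14.4
Step 2: Rule 1 applies to remaining records with category = 'furniture'
  - 2 records: 143 × 1.2 = 171.6
Step 3: Other records unchanged: 532
Step 4: Final sum = 14.4 + 171.6 + 532 = 718.0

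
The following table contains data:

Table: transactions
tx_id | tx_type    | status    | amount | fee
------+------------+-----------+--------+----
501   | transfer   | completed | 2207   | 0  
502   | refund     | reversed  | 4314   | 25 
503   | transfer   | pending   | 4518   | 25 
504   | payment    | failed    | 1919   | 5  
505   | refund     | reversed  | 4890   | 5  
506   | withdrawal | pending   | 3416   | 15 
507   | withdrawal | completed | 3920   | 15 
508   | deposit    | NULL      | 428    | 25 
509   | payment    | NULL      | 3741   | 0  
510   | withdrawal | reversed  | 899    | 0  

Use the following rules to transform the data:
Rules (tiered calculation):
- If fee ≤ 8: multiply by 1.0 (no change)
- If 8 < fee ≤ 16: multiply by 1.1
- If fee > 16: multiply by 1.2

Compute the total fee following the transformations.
133.0

Step 1: Tier 1 (fee ≤ 8): 5 records, sum = 10 × 1.0 = 10.0
Step 2: Tier 2 (8 < fee ≤ 16): 2 records, sum = 30 × 1.1 = 33.0
Step 3: Tier 3 (fee > 16): 3 records, sum = 75 × 1.2 = 90.0
Step 4: Final sum = 10.0 + 33.0 + 90.0 = 133.0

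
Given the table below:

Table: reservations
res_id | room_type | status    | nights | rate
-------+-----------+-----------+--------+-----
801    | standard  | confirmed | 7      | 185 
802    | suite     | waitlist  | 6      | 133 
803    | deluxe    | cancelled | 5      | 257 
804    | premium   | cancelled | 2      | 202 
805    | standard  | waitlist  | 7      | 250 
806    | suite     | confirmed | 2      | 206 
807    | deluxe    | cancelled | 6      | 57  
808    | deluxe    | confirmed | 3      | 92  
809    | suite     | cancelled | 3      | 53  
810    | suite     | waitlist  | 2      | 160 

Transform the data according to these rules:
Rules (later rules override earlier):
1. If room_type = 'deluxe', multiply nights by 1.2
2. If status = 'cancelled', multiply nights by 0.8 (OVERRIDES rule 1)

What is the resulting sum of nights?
40.4

Step 1: Rule 2 takes priority for records with status = 'cancelled'
  - 4 records: 16 × 0.8 = 12.8
Step 2: Rule 1 applies to remaining records with room_type = 'deluxe'
  - 1 records: 3 × 1.2 = 3.6
Step 3: Other records unchanged: 24
Step 4: Final sum = 12.8 + 3.6 + 24 = 40.4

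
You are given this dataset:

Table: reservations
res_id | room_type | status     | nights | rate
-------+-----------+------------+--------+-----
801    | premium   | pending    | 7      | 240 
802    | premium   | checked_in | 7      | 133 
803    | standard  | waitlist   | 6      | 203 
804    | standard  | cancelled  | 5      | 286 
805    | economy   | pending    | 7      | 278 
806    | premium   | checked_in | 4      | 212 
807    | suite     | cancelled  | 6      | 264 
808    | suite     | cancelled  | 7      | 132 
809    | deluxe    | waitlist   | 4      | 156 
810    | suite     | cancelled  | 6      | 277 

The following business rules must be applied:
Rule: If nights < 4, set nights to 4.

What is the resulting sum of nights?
59

Step 1: 0 records have nights < 4
Step 2: These records originally summed to 0
Step 3: After setting to minimum: 0 × 4 = 0
Step 4: Unaffected records sum: 59
Step 5: Final sum = 0 + 59 = 59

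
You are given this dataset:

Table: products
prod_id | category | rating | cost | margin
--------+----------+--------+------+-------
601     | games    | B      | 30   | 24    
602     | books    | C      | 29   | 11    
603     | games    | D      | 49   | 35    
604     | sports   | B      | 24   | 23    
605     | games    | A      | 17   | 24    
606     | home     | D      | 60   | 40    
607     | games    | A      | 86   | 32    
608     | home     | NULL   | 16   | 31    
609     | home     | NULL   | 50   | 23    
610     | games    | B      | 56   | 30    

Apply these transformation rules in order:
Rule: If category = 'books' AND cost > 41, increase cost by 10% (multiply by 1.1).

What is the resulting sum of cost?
417

Step 1: Find records where category = 'books' AND cost > 41
Step 2: 0 records match, summing to 0
Step 3: After multiplier: 0 × 1.1 = 0.0
Step 4: Unaffected records sum: 417
Step 5: Final sum = 0.0 + 417 = 417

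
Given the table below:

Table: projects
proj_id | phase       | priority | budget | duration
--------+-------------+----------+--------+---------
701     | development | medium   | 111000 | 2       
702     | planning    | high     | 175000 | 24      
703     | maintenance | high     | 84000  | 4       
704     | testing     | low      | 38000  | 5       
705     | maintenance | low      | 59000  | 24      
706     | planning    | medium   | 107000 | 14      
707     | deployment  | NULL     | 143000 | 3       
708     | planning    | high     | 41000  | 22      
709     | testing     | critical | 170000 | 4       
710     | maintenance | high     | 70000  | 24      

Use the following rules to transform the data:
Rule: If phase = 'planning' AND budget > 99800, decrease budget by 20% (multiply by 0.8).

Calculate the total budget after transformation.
941600.0

Step 1: Find records where phase = 'planning' AND budget > 99800
Step 2: 2 records match, summing to 282000
Step 3: After multiplier: 282000 × 0.8 = 225600.0
Step 4: Unaffected records sum: 716000
Step 5: Final sum = 225600.0 + 716000 = 941600.0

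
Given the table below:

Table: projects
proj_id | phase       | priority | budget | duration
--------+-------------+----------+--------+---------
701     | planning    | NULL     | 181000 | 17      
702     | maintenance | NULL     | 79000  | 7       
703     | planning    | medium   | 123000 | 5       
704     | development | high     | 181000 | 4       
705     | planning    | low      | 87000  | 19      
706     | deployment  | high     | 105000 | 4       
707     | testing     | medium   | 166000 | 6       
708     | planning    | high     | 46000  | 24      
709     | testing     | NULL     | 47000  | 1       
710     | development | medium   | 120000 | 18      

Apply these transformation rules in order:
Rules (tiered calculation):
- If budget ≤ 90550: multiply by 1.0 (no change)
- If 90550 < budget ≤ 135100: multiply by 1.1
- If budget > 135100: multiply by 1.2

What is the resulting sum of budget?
1275400.0

Step 1: Tier 1 (budget ≤ 90550): 4 records, sum = 259000 × 1.0 = 259000.0
Step 2: Tier 2 (90550 < budget ≤ 135100): 3 records, sum = 348000 × 1.1 = 382800.0
Step 3: Tier 3 (budget > 135100): 3 records, sum = 528000 × 1.2 = 633600.0
Step 4: Final sum = 259000.0 + 382800.0 + 633600.0 = 1275400.0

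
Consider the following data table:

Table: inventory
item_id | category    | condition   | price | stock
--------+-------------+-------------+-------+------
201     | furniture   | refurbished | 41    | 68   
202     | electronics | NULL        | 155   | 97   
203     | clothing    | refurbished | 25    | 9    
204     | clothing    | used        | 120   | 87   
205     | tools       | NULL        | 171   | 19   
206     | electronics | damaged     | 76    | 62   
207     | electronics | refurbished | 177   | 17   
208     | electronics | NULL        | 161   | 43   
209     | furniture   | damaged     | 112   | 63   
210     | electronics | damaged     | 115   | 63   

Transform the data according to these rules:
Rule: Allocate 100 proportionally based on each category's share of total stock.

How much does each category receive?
clothing: 18.18, electronics: 53.41, furniture: 24.81, tools: 3.6

Step 1: Calculate total stock = 528
Step 2: Calculate each category's proportion:
  clothing: 96/528 = 18.18% → 18.18
  electronics: 282/528 = 53.41% → 53.41
  furniture: 131/528 = 24.81% → 24.81
  tools: 19/528 = 3.60% → 3.6
Step 3: Verify: sum of allocations ≈ 100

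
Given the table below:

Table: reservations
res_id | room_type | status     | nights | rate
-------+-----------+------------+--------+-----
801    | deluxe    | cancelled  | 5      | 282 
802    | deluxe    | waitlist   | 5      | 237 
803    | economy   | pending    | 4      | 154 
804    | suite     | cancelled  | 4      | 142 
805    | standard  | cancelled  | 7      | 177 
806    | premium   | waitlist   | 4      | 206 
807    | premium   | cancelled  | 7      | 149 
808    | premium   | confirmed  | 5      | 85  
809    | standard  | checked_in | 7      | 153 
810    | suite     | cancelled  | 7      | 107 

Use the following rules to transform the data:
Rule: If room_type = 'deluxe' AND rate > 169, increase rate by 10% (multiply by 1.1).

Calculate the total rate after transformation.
1743.9

Step 1: Find records where room_type = 'deluxe' AND rate > 169
Step 2: 2 records match, summing to 519
Step 3: After multiplier: 519 × 1.1 = 570.9
Step 4: Unaffected records sum: 1173
Step 5: Final sum = 570.9 + 1173 = 1743.9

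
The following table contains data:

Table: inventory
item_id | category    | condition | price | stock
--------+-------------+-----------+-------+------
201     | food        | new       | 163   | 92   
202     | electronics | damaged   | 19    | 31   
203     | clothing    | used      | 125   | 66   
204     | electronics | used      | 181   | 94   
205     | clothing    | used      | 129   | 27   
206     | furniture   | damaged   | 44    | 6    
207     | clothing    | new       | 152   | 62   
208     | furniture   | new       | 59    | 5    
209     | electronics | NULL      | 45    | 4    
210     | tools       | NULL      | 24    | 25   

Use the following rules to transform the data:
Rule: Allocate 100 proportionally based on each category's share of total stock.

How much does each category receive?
clothing: 37.62, electronics: 31.31, food: 22.33, furniture: 2.67, tools: 6.07

Step 1: Calculate total stock = 412
Step 2: Calculate each category's proportion:
  clothing: 155/412 = 37.62% → 37.62
  electronics: 129/412 = 31.31% → 31.31
  food: 92/412 = 22.33% → 22.33
  furniture: 11/412 = 2.67% → 2.67
  tools: 25/412 = 6.07% → 6.07
Step 3: Verify: sum of allocations ≈ 100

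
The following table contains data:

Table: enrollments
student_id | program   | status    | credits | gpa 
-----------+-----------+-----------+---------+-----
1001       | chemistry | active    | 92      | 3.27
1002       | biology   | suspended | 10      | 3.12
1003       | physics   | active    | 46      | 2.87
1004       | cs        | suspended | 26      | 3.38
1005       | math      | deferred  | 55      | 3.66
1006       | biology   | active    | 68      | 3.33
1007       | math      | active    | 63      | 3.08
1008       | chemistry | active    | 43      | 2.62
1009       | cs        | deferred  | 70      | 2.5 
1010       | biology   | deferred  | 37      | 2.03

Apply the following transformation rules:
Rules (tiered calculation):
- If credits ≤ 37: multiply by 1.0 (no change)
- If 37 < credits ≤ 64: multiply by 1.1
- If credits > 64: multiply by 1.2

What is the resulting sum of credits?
576.7

Step 1: Tier 1 (credits ≤ 37): 3 records, sum = 73 × 1.0 = 73.0
Step 2: Tier 2 (37 < credits ≤ 64): 4 records, sum = 207 × 1.1 = 227.7
Step 3: Tier 3 (credits > 64): 3 records, sum = 230 × 1.2 = 276.0
Step 4: Final sum = 73.0 + 227.7 + 276.0 = 576.7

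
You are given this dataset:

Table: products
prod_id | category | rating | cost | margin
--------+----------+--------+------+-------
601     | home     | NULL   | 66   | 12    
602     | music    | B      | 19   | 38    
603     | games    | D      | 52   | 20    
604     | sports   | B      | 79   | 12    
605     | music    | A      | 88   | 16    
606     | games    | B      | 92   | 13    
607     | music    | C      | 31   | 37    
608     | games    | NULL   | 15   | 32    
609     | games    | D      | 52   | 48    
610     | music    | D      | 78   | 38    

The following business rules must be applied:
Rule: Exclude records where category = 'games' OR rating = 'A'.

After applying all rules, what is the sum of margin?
137

Step 1: Find records where category = 'games' OR rating = 'A'
Step 2: 5 records match, summing to 129
Step 3: Original sum: 266
Step 4: Remaining sum = 266 - 129 = 137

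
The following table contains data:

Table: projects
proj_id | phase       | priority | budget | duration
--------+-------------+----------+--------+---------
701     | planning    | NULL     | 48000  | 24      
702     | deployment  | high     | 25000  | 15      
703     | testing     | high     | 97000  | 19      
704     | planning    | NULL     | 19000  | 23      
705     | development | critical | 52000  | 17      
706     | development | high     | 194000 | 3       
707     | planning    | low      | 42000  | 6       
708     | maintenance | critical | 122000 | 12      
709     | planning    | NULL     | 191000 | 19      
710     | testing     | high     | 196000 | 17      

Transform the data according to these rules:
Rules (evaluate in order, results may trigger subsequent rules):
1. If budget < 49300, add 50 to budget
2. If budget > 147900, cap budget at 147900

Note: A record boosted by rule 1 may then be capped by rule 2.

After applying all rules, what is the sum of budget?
848900

Step 1: Apply rule 1 to records with budget < 49300
  - 4 records get bonus of 50
  - Of these, 0 records then exceed 147900 and get capped
Step 2: Apply rule 2 to records with budget > 147900
  - 3 records (original) are capped
Step 3: Calculate final sum = 848900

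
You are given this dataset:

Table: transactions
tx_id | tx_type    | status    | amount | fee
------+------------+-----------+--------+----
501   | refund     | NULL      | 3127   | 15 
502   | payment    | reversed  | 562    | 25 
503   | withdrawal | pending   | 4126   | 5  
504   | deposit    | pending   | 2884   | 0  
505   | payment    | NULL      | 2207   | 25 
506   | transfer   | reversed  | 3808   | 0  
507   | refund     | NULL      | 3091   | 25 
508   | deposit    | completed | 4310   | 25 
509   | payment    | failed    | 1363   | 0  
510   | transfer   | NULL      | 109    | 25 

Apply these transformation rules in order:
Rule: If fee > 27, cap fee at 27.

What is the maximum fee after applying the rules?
25

Step 1: Original maximum fee = 25
Step 2: Check cap of 27 against maximum
Step 3: No records exceed the cap (max 25 <= cap 27), so no capping applies
Step 4: Maximum after transformation = 25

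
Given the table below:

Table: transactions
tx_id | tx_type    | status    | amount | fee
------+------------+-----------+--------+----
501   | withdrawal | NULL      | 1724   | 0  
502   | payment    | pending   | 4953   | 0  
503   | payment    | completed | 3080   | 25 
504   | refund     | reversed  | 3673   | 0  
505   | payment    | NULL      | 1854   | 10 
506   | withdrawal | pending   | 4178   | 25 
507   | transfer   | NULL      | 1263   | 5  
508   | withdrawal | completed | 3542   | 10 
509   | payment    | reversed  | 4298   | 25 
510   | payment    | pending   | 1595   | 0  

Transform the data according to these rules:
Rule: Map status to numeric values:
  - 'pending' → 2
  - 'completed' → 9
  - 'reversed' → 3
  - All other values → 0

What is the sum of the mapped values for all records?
30

Step 1: Apply mapping to each record
Step 2: Count by status:
  'pending': 3 records × 2 = 6
  'completed': 2 records × 9 = 18
  'reversed': 2 records × 3 = 6
Step 3: Sum all mapped values = 30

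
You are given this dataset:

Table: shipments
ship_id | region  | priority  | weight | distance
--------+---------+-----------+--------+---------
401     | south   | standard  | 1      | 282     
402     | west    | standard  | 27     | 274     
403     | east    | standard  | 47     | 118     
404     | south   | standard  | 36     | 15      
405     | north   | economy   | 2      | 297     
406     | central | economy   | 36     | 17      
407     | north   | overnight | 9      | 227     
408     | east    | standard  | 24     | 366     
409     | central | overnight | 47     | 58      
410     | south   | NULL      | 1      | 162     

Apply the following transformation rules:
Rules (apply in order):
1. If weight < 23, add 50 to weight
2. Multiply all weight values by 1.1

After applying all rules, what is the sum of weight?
473.0

Step 1: Apply Rule 1 - Add 50 to records with weight < 23
  - 4 records affected: 13 + (4 × 50) = 213
  - Unaffected records: 217
  - Sum after Rule 1: 430
Step 2: Apply Rule 2 - Multiply all by 1.1
  - 430 × 1.1 = 473.0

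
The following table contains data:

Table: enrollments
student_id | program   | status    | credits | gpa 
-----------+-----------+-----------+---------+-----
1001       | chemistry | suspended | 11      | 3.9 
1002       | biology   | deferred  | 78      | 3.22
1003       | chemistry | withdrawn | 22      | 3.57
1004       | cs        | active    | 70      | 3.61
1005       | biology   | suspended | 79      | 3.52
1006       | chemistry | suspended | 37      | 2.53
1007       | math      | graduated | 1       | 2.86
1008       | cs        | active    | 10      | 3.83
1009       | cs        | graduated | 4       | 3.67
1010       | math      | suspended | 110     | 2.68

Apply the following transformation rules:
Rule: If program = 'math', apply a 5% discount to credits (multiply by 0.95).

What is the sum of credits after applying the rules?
416.45

Step 1: Records with program = 'math' have total credits = 111
Step 2: Apply multiplier: 111 × 0.95 = 105.45
Step 3: Other records total: 311
Step 4: Final sum = 105.45 + 311 = 416.45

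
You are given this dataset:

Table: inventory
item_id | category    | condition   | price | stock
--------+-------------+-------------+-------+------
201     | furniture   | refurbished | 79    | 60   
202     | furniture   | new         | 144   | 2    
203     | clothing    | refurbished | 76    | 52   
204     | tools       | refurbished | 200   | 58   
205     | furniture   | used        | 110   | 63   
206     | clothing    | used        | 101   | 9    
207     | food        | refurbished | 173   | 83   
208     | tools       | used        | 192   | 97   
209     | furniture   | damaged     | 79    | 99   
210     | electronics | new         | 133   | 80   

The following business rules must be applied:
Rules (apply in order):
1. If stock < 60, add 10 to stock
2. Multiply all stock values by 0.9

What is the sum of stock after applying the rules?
578.7

Step 1: Apply Rule 1 - Add 10 to records with stock < 60
  - 4 records affected: 121 + (4 × 10) = 161
  - Unaffected records: 482
  - Sum after Rule 1: 643
Step 2: Apply Rule 2 - Multiply all by 0.9
  - 643 × 0.9 = 578.7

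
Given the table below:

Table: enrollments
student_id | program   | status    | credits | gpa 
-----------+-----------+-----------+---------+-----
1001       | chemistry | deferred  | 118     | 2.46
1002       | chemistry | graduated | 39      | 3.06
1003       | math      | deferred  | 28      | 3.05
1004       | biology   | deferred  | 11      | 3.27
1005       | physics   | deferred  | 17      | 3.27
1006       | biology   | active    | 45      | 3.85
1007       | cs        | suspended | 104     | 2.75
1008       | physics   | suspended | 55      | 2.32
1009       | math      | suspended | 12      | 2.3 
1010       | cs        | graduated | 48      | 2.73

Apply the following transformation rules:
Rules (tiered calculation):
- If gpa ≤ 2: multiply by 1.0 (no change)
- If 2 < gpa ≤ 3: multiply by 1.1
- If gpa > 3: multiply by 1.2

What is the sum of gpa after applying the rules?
33.62

Step 1: Tier 1 (gpa ≤ 2): 0 records, sum = 0 × 1.0 = 0.0
Step 2: Tier 2 (2 < gpa ≤ 3): 5 records, sum = 12.56 × 1.1 = 13.82
Step 3: Tier 3 (gpa > 3): 5 records, sum = 16.5 × 1.2 = 19.8
Step 4: Final sum = 0.0 + 13.82 + 19.8 = 33.62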